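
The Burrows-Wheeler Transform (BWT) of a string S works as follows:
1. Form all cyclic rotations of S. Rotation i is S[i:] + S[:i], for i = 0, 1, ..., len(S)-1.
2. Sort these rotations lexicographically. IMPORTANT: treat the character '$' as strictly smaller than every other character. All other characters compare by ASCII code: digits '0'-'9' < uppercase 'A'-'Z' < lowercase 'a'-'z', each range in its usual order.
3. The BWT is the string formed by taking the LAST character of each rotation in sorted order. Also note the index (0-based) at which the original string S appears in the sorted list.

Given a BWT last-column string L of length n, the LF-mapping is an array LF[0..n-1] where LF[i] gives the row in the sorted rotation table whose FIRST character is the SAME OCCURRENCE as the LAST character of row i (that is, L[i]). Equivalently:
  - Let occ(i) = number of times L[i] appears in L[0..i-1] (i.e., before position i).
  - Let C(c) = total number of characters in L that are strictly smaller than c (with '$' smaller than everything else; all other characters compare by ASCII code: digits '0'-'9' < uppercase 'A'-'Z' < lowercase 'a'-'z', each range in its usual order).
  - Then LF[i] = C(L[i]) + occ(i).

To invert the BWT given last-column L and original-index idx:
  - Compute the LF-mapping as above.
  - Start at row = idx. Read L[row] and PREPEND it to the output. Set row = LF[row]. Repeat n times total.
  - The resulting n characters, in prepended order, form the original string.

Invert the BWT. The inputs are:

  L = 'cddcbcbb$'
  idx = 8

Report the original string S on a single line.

Answer: dbccbdbc$

Derivation:
LF mapping: 4 7 8 5 1 6 2 3 0
Walk LF starting at row 8, prepending L[row]:
  step 1: row=8, L[8]='$', prepend. Next row=LF[8]=0
  step 2: row=0, L[0]='c', prepend. Next row=LF[0]=4
  step 3: row=4, L[4]='b', prepend. Next row=LF[4]=1
  step 4: row=1, L[1]='d', prepend. Next row=LF[1]=7
  step 5: row=7, L[7]='b', prepend. Next row=LF[7]=3
  step 6: row=3, L[3]='c', prepend. Next row=LF[3]=5
  step 7: row=5, L[5]='c', prepend. Next row=LF[5]=6
  step 8: row=6, L[6]='b', prepend. Next row=LF[6]=2
  step 9: row=2, L[2]='d', prepend. Next row=LF[2]=8
Reversed output: dbccbdbc$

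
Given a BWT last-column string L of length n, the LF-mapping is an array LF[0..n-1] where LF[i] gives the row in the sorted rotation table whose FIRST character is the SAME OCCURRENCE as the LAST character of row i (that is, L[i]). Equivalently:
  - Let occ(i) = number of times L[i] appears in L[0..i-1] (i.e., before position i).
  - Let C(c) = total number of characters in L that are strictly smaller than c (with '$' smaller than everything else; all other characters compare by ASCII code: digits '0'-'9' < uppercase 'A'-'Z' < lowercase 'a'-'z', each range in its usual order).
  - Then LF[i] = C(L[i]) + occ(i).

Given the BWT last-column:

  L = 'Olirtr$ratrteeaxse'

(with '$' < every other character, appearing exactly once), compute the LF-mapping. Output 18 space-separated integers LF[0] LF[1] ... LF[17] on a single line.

Answer: 1 8 7 9 14 10 0 11 2 15 12 16 4 5 3 17 13 6

Derivation:
Char counts: '$':1, 'O':1, 'a':2, 'e':3, 'i':1, 'l':1, 'r':4, 's':1, 't':3, 'x':1
C (first-col start): C('$')=0, C('O')=1, C('a')=2, C('e')=4, C('i')=7, C('l')=8, C('r')=9, C('s')=13, C('t')=14, C('x')=17
L[0]='O': occ=0, LF[0]=C('O')+0=1+0=1
L[1]='l': occ=0, LF[1]=C('l')+0=8+0=8
L[2]='i': occ=0, LF[2]=C('i')+0=7+0=7
L[3]='r': occ=0, LF[3]=C('r')+0=9+0=9
L[4]='t': occ=0, LF[4]=C('t')+0=14+0=14
L[5]='r': occ=1, LF[5]=C('r')+1=9+1=10
L[6]='$': occ=0, LF[6]=C('$')+0=0+0=0
L[7]='r': occ=2, LF[7]=C('r')+2=9+2=11
L[8]='a': occ=0, LF[8]=C('a')+0=2+0=2
L[9]='t': occ=1, LF[9]=C('t')+1=14+1=15
L[10]='r': occ=3, LF[10]=C('r')+3=9+3=12
L[11]='t': occ=2, LF[11]=C('t')+2=14+2=16
L[12]='e': occ=0, LF[12]=C('e')+0=4+0=4
L[13]='e': occ=1, LF[13]=C('e')+1=4+1=5
L[14]='a': occ=1, LF[14]=C('a')+1=2+1=3
L[15]='x': occ=0, LF[15]=C('x')+0=17+0=17
L[16]='s': occ=0, LF[16]=C('s')+0=13+0=13
L[17]='e': occ=2, LF[17]=C('e')+2=4+2=6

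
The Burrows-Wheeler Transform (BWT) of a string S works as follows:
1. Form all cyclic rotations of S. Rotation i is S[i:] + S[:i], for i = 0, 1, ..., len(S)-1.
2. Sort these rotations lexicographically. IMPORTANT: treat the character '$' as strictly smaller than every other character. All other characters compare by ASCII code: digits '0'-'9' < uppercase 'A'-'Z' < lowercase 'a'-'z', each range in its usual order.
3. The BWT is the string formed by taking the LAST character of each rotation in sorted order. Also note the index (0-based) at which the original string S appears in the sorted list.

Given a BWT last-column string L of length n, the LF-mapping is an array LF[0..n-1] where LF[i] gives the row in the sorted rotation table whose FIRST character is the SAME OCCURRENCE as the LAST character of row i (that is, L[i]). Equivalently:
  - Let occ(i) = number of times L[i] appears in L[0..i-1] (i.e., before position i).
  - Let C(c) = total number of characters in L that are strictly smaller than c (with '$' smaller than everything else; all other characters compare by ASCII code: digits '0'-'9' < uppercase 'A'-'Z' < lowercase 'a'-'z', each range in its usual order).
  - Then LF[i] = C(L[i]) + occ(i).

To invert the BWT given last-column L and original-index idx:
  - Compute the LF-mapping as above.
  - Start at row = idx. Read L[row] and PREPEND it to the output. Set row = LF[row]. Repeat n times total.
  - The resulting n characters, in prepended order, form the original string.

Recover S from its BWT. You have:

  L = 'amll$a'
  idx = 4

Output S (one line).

Answer: llama$

Derivation:
LF mapping: 1 5 3 4 0 2
Walk LF starting at row 4, prepending L[row]:
  step 1: row=4, L[4]='$', prepend. Next row=LF[4]=0
  step 2: row=0, L[0]='a', prepend. Next row=LF[0]=1
  step 3: row=1, L[1]='m', prepend. Next row=LF[1]=5
  step 4: row=5, L[5]='a', prepend. Next row=LF[5]=2
  step 5: row=2, L[2]='l', prepend. Next row=LF[2]=3
  step 6: row=3, L[3]='l', prepend. Next row=LF[3]=4
Reversed output: llama$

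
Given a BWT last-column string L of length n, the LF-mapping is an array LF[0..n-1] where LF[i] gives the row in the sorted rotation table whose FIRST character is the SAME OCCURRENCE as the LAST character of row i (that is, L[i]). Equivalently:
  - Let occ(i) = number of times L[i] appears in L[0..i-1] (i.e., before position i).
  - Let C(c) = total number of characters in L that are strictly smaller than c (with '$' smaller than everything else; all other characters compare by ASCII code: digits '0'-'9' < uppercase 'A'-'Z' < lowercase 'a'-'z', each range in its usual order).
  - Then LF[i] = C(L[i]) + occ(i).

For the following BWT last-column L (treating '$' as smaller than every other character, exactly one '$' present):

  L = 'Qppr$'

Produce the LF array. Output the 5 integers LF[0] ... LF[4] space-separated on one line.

Answer: 1 2 3 4 0

Derivation:
Char counts: '$':1, 'Q':1, 'p':2, 'r':1
C (first-col start): C('$')=0, C('Q')=1, C('p')=2, C('r')=4
L[0]='Q': occ=0, LF[0]=C('Q')+0=1+0=1
L[1]='p': occ=0, LF[1]=C('p')+0=2+0=2
L[2]='p': occ=1, LF[2]=C('p')+1=2+1=3
L[3]='r': occ=0, LF[3]=C('r')+0=4+0=4
L[4]='$': occ=0, LF[4]=C('$')+0=0+0=0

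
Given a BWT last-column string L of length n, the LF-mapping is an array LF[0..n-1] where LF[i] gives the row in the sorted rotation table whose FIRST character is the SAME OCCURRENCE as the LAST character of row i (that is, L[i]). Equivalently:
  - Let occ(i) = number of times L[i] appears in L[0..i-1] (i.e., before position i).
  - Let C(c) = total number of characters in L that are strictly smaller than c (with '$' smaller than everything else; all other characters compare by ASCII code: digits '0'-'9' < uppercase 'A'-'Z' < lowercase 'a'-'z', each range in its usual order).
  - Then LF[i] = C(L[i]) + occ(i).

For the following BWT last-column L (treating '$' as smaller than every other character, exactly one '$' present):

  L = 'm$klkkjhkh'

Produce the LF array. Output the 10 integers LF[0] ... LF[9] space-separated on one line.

Char counts: '$':1, 'h':2, 'j':1, 'k':4, 'l':1, 'm':1
C (first-col start): C('$')=0, C('h')=1, C('j')=3, C('k')=4, C('l')=8, C('m')=9
L[0]='m': occ=0, LF[0]=C('m')+0=9+0=9
L[1]='$': occ=0, LF[1]=C('$')+0=0+0=0
L[2]='k': occ=0, LF[2]=C('k')+0=4+0=4
L[3]='l': occ=0, LF[3]=C('l')+0=8+0=8
L[4]='k': occ=1, LF[4]=C('k')+1=4+1=5
L[5]='k': occ=2, LF[5]=C('k')+2=4+2=6
L[6]='j': occ=0, LF[6]=C('j')+0=3+0=3
L[7]='h': occ=0, LF[7]=C('h')+0=1+0=1
L[8]='k': occ=3, LF[8]=C('k')+3=4+3=7
L[9]='h': occ=1, LF[9]=C('h')+1=1+1=2

Answer: 9 0 4 8 5 6 3 1 7 2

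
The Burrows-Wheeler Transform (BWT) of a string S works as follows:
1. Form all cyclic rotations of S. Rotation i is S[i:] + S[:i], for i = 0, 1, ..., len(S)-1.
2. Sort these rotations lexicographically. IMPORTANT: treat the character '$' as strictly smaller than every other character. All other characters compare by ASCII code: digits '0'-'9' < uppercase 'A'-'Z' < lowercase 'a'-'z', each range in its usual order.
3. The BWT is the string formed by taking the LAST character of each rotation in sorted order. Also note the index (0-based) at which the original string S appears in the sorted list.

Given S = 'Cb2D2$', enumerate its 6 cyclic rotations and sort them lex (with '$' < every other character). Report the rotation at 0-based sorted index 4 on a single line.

Answer: D2$Cb2

Derivation:
All 6 rotations (rotation i = S[i:]+S[:i]):
  rot[0] = Cb2D2$
  rot[1] = b2D2$C
  rot[2] = 2D2$Cb
  rot[3] = D2$Cb2
  rot[4] = 2$Cb2D
  rot[5] = $Cb2D2
Sorted (with $ < everything):
  sorted[0] = $Cb2D2
  sorted[1] = 2$Cb2D
  sorted[2] = 2D2$Cb
  sorted[3] = Cb2D2$
  sorted[4] = D2$Cb2
  sorted[5] = b2D2$C
sorted[4] = D2$Cb2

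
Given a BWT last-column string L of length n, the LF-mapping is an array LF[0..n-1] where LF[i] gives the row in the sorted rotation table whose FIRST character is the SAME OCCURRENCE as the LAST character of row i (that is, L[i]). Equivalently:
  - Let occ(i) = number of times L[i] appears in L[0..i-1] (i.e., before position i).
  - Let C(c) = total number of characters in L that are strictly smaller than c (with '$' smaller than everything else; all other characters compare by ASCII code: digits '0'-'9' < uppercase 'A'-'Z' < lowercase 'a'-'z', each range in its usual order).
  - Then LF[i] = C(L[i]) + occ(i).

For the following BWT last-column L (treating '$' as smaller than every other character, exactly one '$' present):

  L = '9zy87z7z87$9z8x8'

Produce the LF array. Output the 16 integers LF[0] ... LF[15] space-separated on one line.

Char counts: '$':1, '7':3, '8':4, '9':2, 'x':1, 'y':1, 'z':4
C (first-col start): C('$')=0, C('7')=1, C('8')=4, C('9')=8, C('x')=10, C('y')=11, C('z')=12
L[0]='9': occ=0, LF[0]=C('9')+0=8+0=8
L[1]='z': occ=0, LF[1]=C('z')+0=12+0=12
L[2]='y': occ=0, LF[2]=C('y')+0=11+0=11
L[3]='8': occ=0, LF[3]=C('8')+0=4+0=4
L[4]='7': occ=0, LF[4]=C('7')+0=1+0=1
L[5]='z': occ=1, LF[5]=C('z')+1=12+1=13
L[6]='7': occ=1, LF[6]=C('7')+1=1+1=2
L[7]='z': occ=2, LF[7]=C('z')+2=12+2=14
L[8]='8': occ=1, LF[8]=C('8')+1=4+1=5
L[9]='7': occ=2, LF[9]=C('7')+2=1+2=3
L[10]='$': occ=0, LF[10]=C('$')+0=0+0=0
L[11]='9': occ=1, LF[11]=C('9')+1=8+1=9
L[12]='z': occ=3, LF[12]=C('z')+3=12+3=15
L[13]='8': occ=2, LF[13]=C('8')+2=4+2=6
L[14]='x': occ=0, LF[14]=C('x')+0=10+0=10
L[15]='8': occ=3, LF[15]=C('8')+3=4+3=7

Answer: 8 12 11 4 1 13 2 14 5 3 0 9 15 6 10 7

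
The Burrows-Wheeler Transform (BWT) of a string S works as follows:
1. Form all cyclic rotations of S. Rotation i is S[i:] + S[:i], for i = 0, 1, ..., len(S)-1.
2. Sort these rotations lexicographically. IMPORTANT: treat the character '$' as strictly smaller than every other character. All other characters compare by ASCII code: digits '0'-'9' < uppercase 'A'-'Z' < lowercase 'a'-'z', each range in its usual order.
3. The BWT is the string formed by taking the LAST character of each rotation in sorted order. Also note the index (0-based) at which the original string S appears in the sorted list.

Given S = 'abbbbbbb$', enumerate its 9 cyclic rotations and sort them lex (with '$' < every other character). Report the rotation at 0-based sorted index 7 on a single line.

Answer: bbbbbb$ab

Derivation:
All 9 rotations (rotation i = S[i:]+S[:i]):
  rot[0] = abbbbbbb$
  rot[1] = bbbbbbb$a
  rot[2] = bbbbbb$ab
  rot[3] = bbbbb$abb
  rot[4] = bbbb$abbb
  rot[5] = bbb$abbbb
  rot[6] = bb$abbbbb
  rot[7] = b$abbbbbb
  rot[8] = $abbbbbbb
Sorted (with $ < everything):
  sorted[0] = $abbbbbbb
  sorted[1] = abbbbbbb$
  sorted[2] = b$abbbbbb
  sorted[3] = bb$abbbbb
  sorted[4] = bbb$abbbb
  sorted[5] = bbbb$abbb
  sorted[6] = bbbbb$abb
  sorted[7] = bbbbbb$ab
  sorted[8] = bbbbbbb$a
sorted[7] = bbbbbb$ab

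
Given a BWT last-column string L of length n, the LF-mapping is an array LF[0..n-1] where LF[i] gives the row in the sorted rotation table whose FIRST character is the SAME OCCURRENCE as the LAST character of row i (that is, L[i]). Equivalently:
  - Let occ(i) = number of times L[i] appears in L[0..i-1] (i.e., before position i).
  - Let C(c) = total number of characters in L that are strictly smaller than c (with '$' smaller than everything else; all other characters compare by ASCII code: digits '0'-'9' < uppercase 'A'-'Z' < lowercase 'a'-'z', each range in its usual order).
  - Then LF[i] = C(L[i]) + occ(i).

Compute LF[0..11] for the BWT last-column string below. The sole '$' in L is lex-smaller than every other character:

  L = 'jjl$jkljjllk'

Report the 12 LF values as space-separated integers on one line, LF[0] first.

Char counts: '$':1, 'j':5, 'k':2, 'l':4
C (first-col start): C('$')=0, C('j')=1, C('k')=6, C('l')=8
L[0]='j': occ=0, LF[0]=C('j')+0=1+0=1
L[1]='j': occ=1, LF[1]=C('j')+1=1+1=2
L[2]='l': occ=0, LF[2]=C('l')+0=8+0=8
L[3]='$': occ=0, LF[3]=C('$')+0=0+0=0
L[4]='j': occ=2, LF[4]=C('j')+2=1+2=3
L[5]='k': occ=0, LF[5]=C('k')+0=6+0=6
L[6]='l': occ=1, LF[6]=C('l')+1=8+1=9
L[7]='j': occ=3, LF[7]=C('j')+3=1+3=4
L[8]='j': occ=4, LF[8]=C('j')+4=1+4=5
L[9]='l': occ=2, LF[9]=C('l')+2=8+2=10
L[10]='l': occ=3, LF[10]=C('l')+3=8+3=11
L[11]='k': occ=1, LF[11]=C('k')+1=6+1=7

Answer: 1 2 8 0 3 6 9 4 5 10 11 7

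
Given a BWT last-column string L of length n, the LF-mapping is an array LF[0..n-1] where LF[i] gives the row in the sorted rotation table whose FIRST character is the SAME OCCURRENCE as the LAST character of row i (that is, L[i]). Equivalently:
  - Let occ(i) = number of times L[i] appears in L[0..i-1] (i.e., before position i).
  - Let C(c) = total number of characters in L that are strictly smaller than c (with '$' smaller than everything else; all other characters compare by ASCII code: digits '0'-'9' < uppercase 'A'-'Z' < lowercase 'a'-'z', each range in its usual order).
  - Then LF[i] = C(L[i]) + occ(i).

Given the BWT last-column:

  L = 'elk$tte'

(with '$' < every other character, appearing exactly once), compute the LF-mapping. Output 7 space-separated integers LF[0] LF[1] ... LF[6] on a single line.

Char counts: '$':1, 'e':2, 'k':1, 'l':1, 't':2
C (first-col start): C('$')=0, C('e')=1, C('k')=3, C('l')=4, C('t')=5
L[0]='e': occ=0, LF[0]=C('e')+0=1+0=1
L[1]='l': occ=0, LF[1]=C('l')+0=4+0=4
L[2]='k': occ=0, LF[2]=C('k')+0=3+0=3
L[3]='$': occ=0, LF[3]=C('$')+0=0+0=0
L[4]='t': occ=0, LF[4]=C('t')+0=5+0=5
L[5]='t': occ=1, LF[5]=C('t')+1=5+1=6
L[6]='e': occ=1, LF[6]=C('e')+1=1+1=2

Answer: 1 4 3 0 5 6 2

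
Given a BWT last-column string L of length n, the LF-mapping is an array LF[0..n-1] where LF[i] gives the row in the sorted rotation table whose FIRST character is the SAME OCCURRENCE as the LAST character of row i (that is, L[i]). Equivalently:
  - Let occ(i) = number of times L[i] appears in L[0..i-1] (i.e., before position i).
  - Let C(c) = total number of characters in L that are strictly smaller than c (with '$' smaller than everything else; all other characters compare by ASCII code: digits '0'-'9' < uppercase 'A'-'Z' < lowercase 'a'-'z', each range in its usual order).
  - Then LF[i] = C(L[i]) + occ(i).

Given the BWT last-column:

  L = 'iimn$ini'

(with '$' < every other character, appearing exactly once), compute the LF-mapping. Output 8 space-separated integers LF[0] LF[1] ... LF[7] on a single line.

Char counts: '$':1, 'i':4, 'm':1, 'n':2
C (first-col start): C('$')=0, C('i')=1, C('m')=5, C('n')=6
L[0]='i': occ=0, LF[0]=C('i')+0=1+0=1
L[1]='i': occ=1, LF[1]=C('i')+1=1+1=2
L[2]='m': occ=0, LF[2]=C('m')+0=5+0=5
L[3]='n': occ=0, LF[3]=C('n')+0=6+0=6
L[4]='$': occ=0, LF[4]=C('$')+0=0+0=0
L[5]='i': occ=2, LF[5]=C('i')+2=1+2=3
L[6]='n': occ=1, LF[6]=C('n')+1=6+1=7
L[7]='i': occ=3, LF[7]=C('i')+3=1+3=4

Answer: 1 2 5 6 0 3 7 4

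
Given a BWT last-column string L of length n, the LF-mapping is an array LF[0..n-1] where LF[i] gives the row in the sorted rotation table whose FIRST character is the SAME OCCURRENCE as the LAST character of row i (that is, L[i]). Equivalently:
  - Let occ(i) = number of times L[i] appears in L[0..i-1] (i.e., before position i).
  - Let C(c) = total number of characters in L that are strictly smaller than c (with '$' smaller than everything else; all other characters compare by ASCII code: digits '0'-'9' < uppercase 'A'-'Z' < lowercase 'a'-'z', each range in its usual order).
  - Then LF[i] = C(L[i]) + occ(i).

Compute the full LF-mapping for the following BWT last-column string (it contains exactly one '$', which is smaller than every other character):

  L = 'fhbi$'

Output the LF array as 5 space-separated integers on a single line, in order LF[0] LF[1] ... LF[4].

Char counts: '$':1, 'b':1, 'f':1, 'h':1, 'i':1
C (first-col start): C('$')=0, C('b')=1, C('f')=2, C('h')=3, C('i')=4
L[0]='f': occ=0, LF[0]=C('f')+0=2+0=2
L[1]='h': occ=0, LF[1]=C('h')+0=3+0=3
L[2]='b': occ=0, LF[2]=C('b')+0=1+0=1
L[3]='i': occ=0, LF[3]=C('i')+0=4+0=4
L[4]='$': occ=0, LF[4]=C('$')+0=0+0=0

Answer: 2 3 1 4 0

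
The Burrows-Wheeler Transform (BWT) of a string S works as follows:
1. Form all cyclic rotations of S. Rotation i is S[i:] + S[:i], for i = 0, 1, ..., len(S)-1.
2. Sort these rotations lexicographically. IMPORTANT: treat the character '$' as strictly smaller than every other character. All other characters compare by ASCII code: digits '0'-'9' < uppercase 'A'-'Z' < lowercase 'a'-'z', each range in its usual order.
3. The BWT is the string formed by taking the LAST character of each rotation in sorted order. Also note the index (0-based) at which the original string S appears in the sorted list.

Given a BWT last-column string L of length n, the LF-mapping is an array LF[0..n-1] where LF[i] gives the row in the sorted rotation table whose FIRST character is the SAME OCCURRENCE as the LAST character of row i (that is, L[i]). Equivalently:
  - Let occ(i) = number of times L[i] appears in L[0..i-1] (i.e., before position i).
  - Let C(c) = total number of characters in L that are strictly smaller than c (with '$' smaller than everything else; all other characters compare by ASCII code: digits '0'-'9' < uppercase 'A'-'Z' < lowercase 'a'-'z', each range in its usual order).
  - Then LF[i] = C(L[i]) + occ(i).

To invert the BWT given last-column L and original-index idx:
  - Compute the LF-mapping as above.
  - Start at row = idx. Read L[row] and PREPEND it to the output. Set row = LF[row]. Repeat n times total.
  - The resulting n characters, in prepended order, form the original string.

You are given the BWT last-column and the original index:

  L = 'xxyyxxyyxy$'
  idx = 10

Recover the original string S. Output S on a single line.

Answer: yyyxxxyyxx$

Derivation:
LF mapping: 1 2 6 7 3 4 8 9 5 10 0
Walk LF starting at row 10, prepending L[row]:
  step 1: row=10, L[10]='$', prepend. Next row=LF[10]=0
  step 2: row=0, L[0]='x', prepend. Next row=LF[0]=1
  step 3: row=1, L[1]='x', prepend. Next row=LF[1]=2
  step 4: row=2, L[2]='y', prepend. Next row=LF[2]=6
  step 5: row=6, L[6]='y', prepend. Next row=LF[6]=8
  step 6: row=8, L[8]='x', prepend. Next row=LF[8]=5
  step 7: row=5, L[5]='x', prepend. Next row=LF[5]=4
  step 8: row=4, L[4]='x', prepend. Next row=LF[4]=3
  step 9: row=3, L[3]='y', prepend. Next row=LF[3]=7
  step 10: row=7, L[7]='y', prepend. Next row=LF[7]=9
  step 11: row=9, L[9]='y', prepend. Next row=LF[9]=10
Reversed output: yyyxxxyyxx$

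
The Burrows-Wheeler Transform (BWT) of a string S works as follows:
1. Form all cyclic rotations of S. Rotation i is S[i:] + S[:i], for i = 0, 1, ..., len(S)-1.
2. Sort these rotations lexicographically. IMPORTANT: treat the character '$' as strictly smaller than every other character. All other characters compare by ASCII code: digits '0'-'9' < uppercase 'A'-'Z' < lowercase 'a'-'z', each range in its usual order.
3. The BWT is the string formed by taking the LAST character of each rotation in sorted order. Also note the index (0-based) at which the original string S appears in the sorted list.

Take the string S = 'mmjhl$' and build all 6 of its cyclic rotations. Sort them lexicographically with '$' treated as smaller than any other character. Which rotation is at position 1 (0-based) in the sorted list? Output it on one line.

Answer: hl$mmj

Derivation:
All 6 rotations (rotation i = S[i:]+S[:i]):
  rot[0] = mmjhl$
  rot[1] = mjhl$m
  rot[2] = jhl$mm
  rot[3] = hl$mmj
  rot[4] = l$mmjh
  rot[5] = $mmjhl
Sorted (with $ < everything):
  sorted[0] = $mmjhl
  sorted[1] = hl$mmj
  sorted[2] = jhl$mm
  sorted[3] = l$mmjh
  sorted[4] = mjhl$m
  sorted[5] = mmjhl$
sorted[1] = hl$mmj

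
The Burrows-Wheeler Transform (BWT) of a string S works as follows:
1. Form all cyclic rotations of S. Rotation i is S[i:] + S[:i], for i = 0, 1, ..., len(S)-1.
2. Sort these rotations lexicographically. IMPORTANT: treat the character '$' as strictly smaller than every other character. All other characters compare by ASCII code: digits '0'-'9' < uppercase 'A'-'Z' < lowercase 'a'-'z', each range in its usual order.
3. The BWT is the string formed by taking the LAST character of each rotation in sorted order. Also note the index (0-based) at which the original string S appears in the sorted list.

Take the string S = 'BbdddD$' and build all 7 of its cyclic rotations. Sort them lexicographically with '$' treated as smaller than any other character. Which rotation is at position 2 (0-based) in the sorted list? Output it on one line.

All 7 rotations (rotation i = S[i:]+S[:i]):
  rot[0] = BbdddD$
  rot[1] = bdddD$B
  rot[2] = dddD$Bb
  rot[3] = ddD$Bbd
  rot[4] = dD$Bbdd
  rot[5] = D$Bbddd
  rot[6] = $BbdddD
Sorted (with $ < everything):
  sorted[0] = $BbdddD
  sorted[1] = BbdddD$
  sorted[2] = D$Bbddd
  sorted[3] = bdddD$B
  sorted[4] = dD$Bbdd
  sorted[5] = ddD$Bbd
  sorted[6] = dddD$Bb
sorted[2] = D$Bbddd

Answer: D$Bbddd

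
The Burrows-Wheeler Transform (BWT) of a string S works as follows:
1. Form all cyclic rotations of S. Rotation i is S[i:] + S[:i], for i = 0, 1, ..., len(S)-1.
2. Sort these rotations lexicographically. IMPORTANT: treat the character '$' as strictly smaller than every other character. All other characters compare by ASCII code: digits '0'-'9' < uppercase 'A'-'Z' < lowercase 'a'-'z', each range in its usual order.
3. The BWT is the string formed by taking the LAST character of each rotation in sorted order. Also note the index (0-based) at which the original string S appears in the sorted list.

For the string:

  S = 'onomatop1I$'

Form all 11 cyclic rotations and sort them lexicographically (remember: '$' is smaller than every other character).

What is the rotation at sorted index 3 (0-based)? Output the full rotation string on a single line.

All 11 rotations (rotation i = S[i:]+S[:i]):
  rot[0] = onomatop1I$
  rot[1] = nomatop1I$o
  rot[2] = omatop1I$on
  rot[3] = matop1I$ono
  rot[4] = atop1I$onom
  rot[5] = top1I$onoma
  rot[6] = op1I$onomat
  rot[7] = p1I$onomato
  rot[8] = 1I$onomatop
  rot[9] = I$onomatop1
  rot[10] = $onomatop1I
Sorted (with $ < everything):
  sorted[0] = $onomatop1I
  sorted[1] = 1I$onomatop
  sorted[2] = I$onomatop1
  sorted[3] = atop1I$onom
  sorted[4] = matop1I$ono
  sorted[5] = nomatop1I$o
  sorted[6] = omatop1I$on
  sorted[7] = onomatop1I$
  sorted[8] = op1I$onomat
  sorted[9] = p1I$onomato
  sorted[10] = top1I$onoma
sorted[3] = atop1I$onom

Answer: atop1I$onom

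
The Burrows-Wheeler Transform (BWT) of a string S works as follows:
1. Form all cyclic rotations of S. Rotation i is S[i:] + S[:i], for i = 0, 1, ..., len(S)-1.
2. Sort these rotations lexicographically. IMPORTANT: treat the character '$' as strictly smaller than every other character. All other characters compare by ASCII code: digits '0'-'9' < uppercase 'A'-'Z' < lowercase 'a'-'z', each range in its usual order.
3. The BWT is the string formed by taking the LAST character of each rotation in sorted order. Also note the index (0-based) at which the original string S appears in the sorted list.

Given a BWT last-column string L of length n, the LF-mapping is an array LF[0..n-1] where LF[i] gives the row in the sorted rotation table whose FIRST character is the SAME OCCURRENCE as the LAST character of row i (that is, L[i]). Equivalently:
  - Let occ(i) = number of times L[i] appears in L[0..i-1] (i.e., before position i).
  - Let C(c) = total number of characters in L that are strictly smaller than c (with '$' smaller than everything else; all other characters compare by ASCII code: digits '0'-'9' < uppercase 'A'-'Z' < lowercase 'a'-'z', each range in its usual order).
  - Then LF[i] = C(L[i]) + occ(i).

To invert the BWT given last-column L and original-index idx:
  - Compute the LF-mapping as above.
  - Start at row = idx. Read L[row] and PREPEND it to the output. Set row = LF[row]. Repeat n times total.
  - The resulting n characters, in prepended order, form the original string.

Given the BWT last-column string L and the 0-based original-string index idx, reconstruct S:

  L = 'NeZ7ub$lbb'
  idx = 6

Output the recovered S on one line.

Answer: bubble7ZN$

Derivation:
LF mapping: 2 7 3 1 9 4 0 8 5 6
Walk LF starting at row 6, prepending L[row]:
  step 1: row=6, L[6]='$', prepend. Next row=LF[6]=0
  step 2: row=0, L[0]='N', prepend. Next row=LF[0]=2
  step 3: row=2, L[2]='Z', prepend. Next row=LF[2]=3
  step 4: row=3, L[3]='7', prepend. Next row=LF[3]=1
  step 5: row=1, L[1]='e', prepend. Next row=LF[1]=7
  step 6: row=7, L[7]='l', prepend. Next row=LF[7]=8
  step 7: row=8, L[8]='b', prepend. Next row=LF[8]=5
  step 8: row=5, L[5]='b', prepend. Next row=LF[5]=4
  step 9: row=4, L[4]='u', prepend. Next row=LF[4]=9
  step 10: row=9, L[9]='b', prepend. Next row=LF[9]=6
Reversed output: bubble7ZN$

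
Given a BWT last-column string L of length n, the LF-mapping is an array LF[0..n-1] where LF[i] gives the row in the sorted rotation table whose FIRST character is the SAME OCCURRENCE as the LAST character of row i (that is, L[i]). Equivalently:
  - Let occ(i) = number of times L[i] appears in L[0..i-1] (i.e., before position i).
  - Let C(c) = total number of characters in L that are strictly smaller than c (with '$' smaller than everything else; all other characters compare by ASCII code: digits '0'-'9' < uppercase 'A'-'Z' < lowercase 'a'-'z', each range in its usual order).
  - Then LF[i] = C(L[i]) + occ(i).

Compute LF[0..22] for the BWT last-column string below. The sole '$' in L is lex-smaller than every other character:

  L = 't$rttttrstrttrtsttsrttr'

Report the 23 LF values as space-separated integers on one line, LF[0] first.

Char counts: '$':1, 'r':6, 's':3, 't':13
C (first-col start): C('$')=0, C('r')=1, C('s')=7, C('t')=10
L[0]='t': occ=0, LF[0]=C('t')+0=10+0=10
L[1]='$': occ=0, LF[1]=C('$')+0=0+0=0
L[2]='r': occ=0, LF[2]=C('r')+0=1+0=1
L[3]='t': occ=1, LF[3]=C('t')+1=10+1=11
L[4]='t': occ=2, LF[4]=C('t')+2=10+2=12
L[5]='t': occ=3, LF[5]=C('t')+3=10+3=13
L[6]='t': occ=4, LF[6]=C('t')+4=10+4=14
L[7]='r': occ=1, LF[7]=C('r')+1=1+1=2
L[8]='s': occ=0, LF[8]=C('s')+0=7+0=7
L[9]='t': occ=5, LF[9]=C('t')+5=10+5=15
L[10]='r': occ=2, LF[10]=C('r')+2=1+2=3
L[11]='t': occ=6, LF[11]=C('t')+6=10+6=16
L[12]='t': occ=7, LF[12]=C('t')+7=10+7=17
L[13]='r': occ=3, LF[13]=C('r')+3=1+3=4
L[14]='t': occ=8, LF[14]=C('t')+8=10+8=18
L[15]='s': occ=1, LF[15]=C('s')+1=7+1=8
L[16]='t': occ=9, LF[16]=C('t')+9=10+9=19
L[17]='t': occ=10, LF[17]=C('t')+10=10+10=20
L[18]='s': occ=2, LF[18]=C('s')+2=7+2=9
L[19]='r': occ=4, LF[19]=C('r')+4=1+4=5
L[20]='t': occ=11, LF[20]=C('t')+11=10+11=21
L[21]='t': occ=12, LF[21]=C('t')+12=10+12=22
L[22]='r': occ=5, LF[22]=C('r')+5=1+5=6

Answer: 10 0 1 11 12 13 14 2 7 15 3 16 17 4 18 8 19 20 9 5 21 22 6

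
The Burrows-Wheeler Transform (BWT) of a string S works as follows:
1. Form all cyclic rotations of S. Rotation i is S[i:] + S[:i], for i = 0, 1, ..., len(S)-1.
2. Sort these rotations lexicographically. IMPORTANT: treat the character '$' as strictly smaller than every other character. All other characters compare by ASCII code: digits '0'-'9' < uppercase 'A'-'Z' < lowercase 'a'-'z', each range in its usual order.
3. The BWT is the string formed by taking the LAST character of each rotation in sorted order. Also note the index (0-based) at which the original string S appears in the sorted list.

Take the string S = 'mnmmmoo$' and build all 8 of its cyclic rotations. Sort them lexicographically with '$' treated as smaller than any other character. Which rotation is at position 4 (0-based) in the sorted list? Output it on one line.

All 8 rotations (rotation i = S[i:]+S[:i]):
  rot[0] = mnmmmoo$
  rot[1] = nmmmoo$m
  rot[2] = mmmoo$mn
  rot[3] = mmoo$mnm
  rot[4] = moo$mnmm
  rot[5] = oo$mnmmm
  rot[6] = o$mnmmmo
  rot[7] = $mnmmmoo
Sorted (with $ < everything):
  sorted[0] = $mnmmmoo
  sorted[1] = mmmoo$mn
  sorted[2] = mmoo$mnm
  sorted[3] = mnmmmoo$
  sorted[4] = moo$mnmm
  sorted[5] = nmmmoo$m
  sorted[6] = o$mnmmmo
  sorted[7] = oo$mnmmm
sorted[4] = moo$mnmm

Answer: moo$mnmm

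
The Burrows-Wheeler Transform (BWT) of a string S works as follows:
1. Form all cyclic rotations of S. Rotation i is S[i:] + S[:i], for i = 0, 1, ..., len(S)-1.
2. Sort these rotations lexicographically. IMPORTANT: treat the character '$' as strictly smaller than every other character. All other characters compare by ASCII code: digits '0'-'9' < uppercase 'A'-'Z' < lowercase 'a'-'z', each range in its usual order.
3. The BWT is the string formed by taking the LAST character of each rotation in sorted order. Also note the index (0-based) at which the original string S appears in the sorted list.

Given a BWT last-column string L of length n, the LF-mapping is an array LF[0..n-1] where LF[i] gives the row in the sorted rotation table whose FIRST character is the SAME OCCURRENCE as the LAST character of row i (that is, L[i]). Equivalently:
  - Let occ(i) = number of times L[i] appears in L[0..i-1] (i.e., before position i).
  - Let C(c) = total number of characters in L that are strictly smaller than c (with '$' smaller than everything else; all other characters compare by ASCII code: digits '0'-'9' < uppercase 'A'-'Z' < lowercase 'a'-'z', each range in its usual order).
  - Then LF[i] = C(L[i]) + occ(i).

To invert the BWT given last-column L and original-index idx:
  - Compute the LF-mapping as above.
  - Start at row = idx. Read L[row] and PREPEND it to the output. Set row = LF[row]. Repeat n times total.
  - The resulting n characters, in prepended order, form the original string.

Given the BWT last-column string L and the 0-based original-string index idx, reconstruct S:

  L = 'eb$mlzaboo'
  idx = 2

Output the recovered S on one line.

LF mapping: 4 2 0 6 5 9 1 3 7 8
Walk LF starting at row 2, prepending L[row]:
  step 1: row=2, L[2]='$', prepend. Next row=LF[2]=0
  step 2: row=0, L[0]='e', prepend. Next row=LF[0]=4
  step 3: row=4, L[4]='l', prepend. Next row=LF[4]=5
  step 4: row=5, L[5]='z', prepend. Next row=LF[5]=9
  step 5: row=9, L[9]='o', prepend. Next row=LF[9]=8
  step 6: row=8, L[8]='o', prepend. Next row=LF[8]=7
  step 7: row=7, L[7]='b', prepend. Next row=LF[7]=3
  step 8: row=3, L[3]='m', prepend. Next row=LF[3]=6
  step 9: row=6, L[6]='a', prepend. Next row=LF[6]=1
  step 10: row=1, L[1]='b', prepend. Next row=LF[1]=2
Reversed output: bamboozle$

Answer: bamboozle$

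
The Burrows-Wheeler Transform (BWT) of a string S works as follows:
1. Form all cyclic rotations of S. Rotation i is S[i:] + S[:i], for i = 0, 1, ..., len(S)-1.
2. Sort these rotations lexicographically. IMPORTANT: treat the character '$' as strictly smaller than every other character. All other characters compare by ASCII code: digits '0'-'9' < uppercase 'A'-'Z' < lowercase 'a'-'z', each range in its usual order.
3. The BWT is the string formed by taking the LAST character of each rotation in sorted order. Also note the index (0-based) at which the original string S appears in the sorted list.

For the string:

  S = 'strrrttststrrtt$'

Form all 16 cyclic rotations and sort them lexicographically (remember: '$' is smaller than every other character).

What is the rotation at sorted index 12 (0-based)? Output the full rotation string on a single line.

Answer: tstrrtt$strrrtts

Derivation:
All 16 rotations (rotation i = S[i:]+S[:i]):
  rot[0] = strrrttststrrtt$
  rot[1] = trrrttststrrtt$s
  rot[2] = rrrttststrrtt$st
  rot[3] = rrttststrrtt$str
  rot[4] = rttststrrtt$strr
  rot[5] = ttststrrtt$strrr
  rot[6] = tststrrtt$strrrt
  rot[7] = ststrrtt$strrrtt
  rot[8] = tstrrtt$strrrtts
  rot[9] = strrtt$strrrttst
  rot[10] = trrtt$strrrttsts
  rot[11] = rrtt$strrrttstst
  rot[12] = rtt$strrrttststr
  rot[13] = tt$strrrttststrr
  rot[14] = t$strrrttststrrt
  rot[15] = $strrrttststrrtt
Sorted (with $ < everything):
  sorted[0] = $strrrttststrrtt
  sorted[1] = rrrttststrrtt$st
  sorted[2] = rrtt$strrrttstst
  sorted[3] = rrttststrrtt$str
  sorted[4] = rtt$strrrttststr
  sorted[5] = rttststrrtt$strr
  sorted[6] = strrrttststrrtt$
  sorted[7] = strrtt$strrrttst
  sorted[8] = ststrrtt$strrrtt
  sorted[9] = t$strrrttststrrt
  sorted[10] = trrrttststrrtt$s
  sorted[11] = trrtt$strrrttsts
  sorted[12] = tstrrtt$strrrtts
  sorted[13] = tststrrtt$strrrt
  sorted[14] = tt$strrrttststrr
  sorted[15] = ttststrrtt$strrr
sorted[12] = tstrrtt$strrrtts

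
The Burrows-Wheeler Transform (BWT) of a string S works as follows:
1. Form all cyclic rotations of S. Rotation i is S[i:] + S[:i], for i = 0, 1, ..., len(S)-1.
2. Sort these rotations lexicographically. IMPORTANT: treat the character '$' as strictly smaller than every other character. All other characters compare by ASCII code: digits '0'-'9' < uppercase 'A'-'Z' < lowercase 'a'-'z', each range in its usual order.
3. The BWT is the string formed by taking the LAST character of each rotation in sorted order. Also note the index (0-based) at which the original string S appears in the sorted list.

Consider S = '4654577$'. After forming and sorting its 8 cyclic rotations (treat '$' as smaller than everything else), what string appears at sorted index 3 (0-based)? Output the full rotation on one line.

All 8 rotations (rotation i = S[i:]+S[:i]):
  rot[0] = 4654577$
  rot[1] = 654577$4
  rot[2] = 54577$46
  rot[3] = 4577$465
  rot[4] = 577$4654
  rot[5] = 77$46545
  rot[6] = 7$465457
  rot[7] = $4654577
Sorted (with $ < everything):
  sorted[0] = $4654577
  sorted[1] = 4577$465
  sorted[2] = 4654577$
  sorted[3] = 54577$46
  sorted[4] = 577$4654
  sorted[5] = 654577$4
  sorted[6] = 7$465457
  sorted[7] = 77$46545
sorted[3] = 54577$46

Answer: 54577$46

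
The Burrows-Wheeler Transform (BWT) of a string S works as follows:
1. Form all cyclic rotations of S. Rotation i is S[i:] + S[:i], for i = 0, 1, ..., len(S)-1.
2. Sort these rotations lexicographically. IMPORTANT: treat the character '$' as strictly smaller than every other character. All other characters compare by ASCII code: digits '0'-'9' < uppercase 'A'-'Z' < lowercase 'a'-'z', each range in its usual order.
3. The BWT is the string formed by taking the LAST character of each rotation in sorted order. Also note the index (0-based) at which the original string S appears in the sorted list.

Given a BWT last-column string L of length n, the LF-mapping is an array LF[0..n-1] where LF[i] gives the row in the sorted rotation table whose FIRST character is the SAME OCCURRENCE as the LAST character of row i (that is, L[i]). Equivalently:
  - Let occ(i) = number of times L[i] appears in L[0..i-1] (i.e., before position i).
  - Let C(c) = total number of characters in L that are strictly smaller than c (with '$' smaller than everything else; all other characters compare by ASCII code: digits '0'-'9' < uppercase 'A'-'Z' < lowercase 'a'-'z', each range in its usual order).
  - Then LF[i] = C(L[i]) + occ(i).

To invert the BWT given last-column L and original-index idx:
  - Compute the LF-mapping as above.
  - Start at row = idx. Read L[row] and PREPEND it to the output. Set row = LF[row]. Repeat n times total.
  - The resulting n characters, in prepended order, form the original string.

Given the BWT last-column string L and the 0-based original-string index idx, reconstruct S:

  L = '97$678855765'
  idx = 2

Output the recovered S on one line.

Answer: 57868757659$

Derivation:
LF mapping: 11 6 0 4 7 9 10 1 2 8 5 3
Walk LF starting at row 2, prepending L[row]:
  step 1: row=2, L[2]='$', prepend. Next row=LF[2]=0
  step 2: row=0, L[0]='9', prepend. Next row=LF[0]=11
  step 3: row=11, L[11]='5', prepend. Next row=LF[11]=3
  step 4: row=3, L[3]='6', prepend. Next row=LF[3]=4
  step 5: row=4, L[4]='7', prepend. Next row=LF[4]=7
  step 6: row=7, L[7]='5', prepend. Next row=LF[7]=1
  step 7: row=1, L[1]='7', prepend. Next row=LF[1]=6
  step 8: row=6, L[6]='8', prepend. Next row=LF[6]=10
  step 9: row=10, L[10]='6', prepend. Next row=LF[10]=5
  step 10: row=5, L[5]='8', prepend. Next row=LF[5]=9
  step 11: row=9, L[9]='7', prepend. Next row=LF[9]=8
  step 12: row=8, L[8]='5', prepend. Next row=LF[8]=2
Reversed output: 57868757659$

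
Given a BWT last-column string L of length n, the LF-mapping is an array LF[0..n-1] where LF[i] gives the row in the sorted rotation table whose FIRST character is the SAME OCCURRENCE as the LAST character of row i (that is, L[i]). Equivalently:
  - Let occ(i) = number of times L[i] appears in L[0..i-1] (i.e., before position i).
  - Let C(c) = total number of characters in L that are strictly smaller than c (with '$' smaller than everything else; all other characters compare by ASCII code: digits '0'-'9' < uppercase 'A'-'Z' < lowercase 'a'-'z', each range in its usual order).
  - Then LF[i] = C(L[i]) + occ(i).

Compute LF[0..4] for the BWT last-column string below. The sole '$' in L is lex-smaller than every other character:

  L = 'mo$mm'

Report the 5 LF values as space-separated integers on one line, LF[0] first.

Answer: 1 4 0 2 3

Derivation:
Char counts: '$':1, 'm':3, 'o':1
C (first-col start): C('$')=0, C('m')=1, C('o')=4
L[0]='m': occ=0, LF[0]=C('m')+0=1+0=1
L[1]='o': occ=0, LF[1]=C('o')+0=4+0=4
L[2]='$': occ=0, LF[2]=C('$')+0=0+0=0
L[3]='m': occ=1, LF[3]=C('m')+1=1+1=2
L[4]='m': occ=2, LF[4]=C('m')+2=1+2=3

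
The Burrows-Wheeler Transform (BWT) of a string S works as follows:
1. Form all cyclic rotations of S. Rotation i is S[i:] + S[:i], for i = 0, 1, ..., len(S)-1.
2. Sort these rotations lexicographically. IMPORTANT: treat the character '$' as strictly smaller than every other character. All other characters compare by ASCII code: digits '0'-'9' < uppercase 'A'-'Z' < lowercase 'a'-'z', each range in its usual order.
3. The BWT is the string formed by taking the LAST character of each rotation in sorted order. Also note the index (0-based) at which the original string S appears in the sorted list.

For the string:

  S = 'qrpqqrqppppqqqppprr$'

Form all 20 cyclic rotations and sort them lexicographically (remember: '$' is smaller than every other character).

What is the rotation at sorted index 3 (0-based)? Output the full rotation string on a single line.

Answer: ppprr$qrpqqrqppppqqq

Derivation:
All 20 rotations (rotation i = S[i:]+S[:i]):
  rot[0] = qrpqqrqppppqqqppprr$
  rot[1] = rpqqrqppppqqqppprr$q
  rot[2] = pqqrqppppqqqppprr$qr
  rot[3] = qqrqppppqqqppprr$qrp
  rot[4] = qrqppppqqqppprr$qrpq
  rot[5] = rqppppqqqppprr$qrpqq
  rot[6] = qppppqqqppprr$qrpqqr
  rot[7] = ppppqqqppprr$qrpqqrq
  rot[8] = pppqqqppprr$qrpqqrqp
  rot[9] = ppqqqppprr$qrpqqrqpp
  rot[10] = pqqqppprr$qrpqqrqppp
  rot[11] = qqqppprr$qrpqqrqpppp
  rot[12] = qqppprr$qrpqqrqppppq
  rot[13] = qppprr$qrpqqrqppppqq
  rot[14] = ppprr$qrpqqrqppppqqq
  rot[15] = pprr$qrpqqrqppppqqqp
  rot[16] = prr$qrpqqrqppppqqqpp
  rot[17] = rr$qrpqqrqppppqqqppp
  rot[18] = r$qrpqqrqppppqqqpppr
  rot[19] = $qrpqqrqppppqqqppprr
Sorted (with $ < everything):
  sorted[0] = $qrpqqrqppppqqqppprr
  sorted[1] = ppppqqqppprr$qrpqqrq
  sorted[2] = pppqqqppprr$qrpqqrqp
  sorted[3] = ppprr$qrpqqrqppppqqq
  sorted[4] = ppqqqppprr$qrpqqrqpp
  sorted[5] = pprr$qrpqqrqppppqqqp
  sorted[6] = pqqqppprr$qrpqqrqppp
  sorted[7] = pqqrqppppqqqppprr$qr
  sorted[8] = prr$qrpqqrqppppqqqpp
  sorted[9] = qppppqqqppprr$qrpqqr
  sorted[10] = qppprr$qrpqqrqppppqq
  sorted[11] = qqppprr$qrpqqrqppppq
  sorted[12] = qqqppprr$qrpqqrqpppp
  sorted[13] = qqrqppppqqqppprr$qrp
  sorted[14] = qrpqqrqppppqqqppprr$
  sorted[15] = qrqppppqqqppprr$qrpq
  sorted[16] = r$qrpqqrqppppqqqpppr
  sorted[17] = rpqqrqppppqqqppprr$q
  sorted[18] = rqppppqqqppprr$qrpqq
  sorted[19] = rr$qrpqqrqppppqqqppp
sorted[3] = ppprr$qrpqqrqppppqqq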